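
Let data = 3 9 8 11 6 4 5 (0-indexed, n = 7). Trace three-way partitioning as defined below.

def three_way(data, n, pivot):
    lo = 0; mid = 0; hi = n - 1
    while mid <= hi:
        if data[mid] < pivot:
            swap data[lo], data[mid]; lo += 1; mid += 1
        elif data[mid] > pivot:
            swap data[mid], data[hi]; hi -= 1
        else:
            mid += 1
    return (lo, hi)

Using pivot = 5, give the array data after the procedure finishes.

pivot = 5; lo=0, mid=0, hi=6
data[mid]=3<5: swap data[0],data[0]; lo=1,mid=1 → 3 9 8 11 6 4 5
data[mid]=9>5: swap data[1],data[6]; hi=5 → 3 5 8 11 6 4 9
data[mid]=5=5: mid=2
data[mid]=8>5: swap data[2],data[5]; hi=4 → 3 5 4 11 6 8 9
data[mid]=4<5: swap data[1],data[2]; lo=2,mid=3 → 3 4 5 11 6 8 9
data[mid]=11>5: swap data[3],data[4]; hi=3 → 3 4 5 6 11 8 9
data[mid]=6>5: swap data[3],data[3]; hi=2 → 3 4 5 6 11 8 9
end: lo=2, hi=2; data = 3 4 5 6 11 8 9

3 4 5 6 11 8 9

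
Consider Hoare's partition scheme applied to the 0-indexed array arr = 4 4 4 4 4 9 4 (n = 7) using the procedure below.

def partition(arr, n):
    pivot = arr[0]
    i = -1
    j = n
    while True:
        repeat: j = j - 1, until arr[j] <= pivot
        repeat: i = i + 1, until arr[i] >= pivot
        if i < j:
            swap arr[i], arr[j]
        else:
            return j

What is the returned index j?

pivot=4
j stops at 6 (4), i stops at 0 (4); swap ⇒ 4 4 4 4 4 9 4
j stops at 4 (4), i stops at 1 (4); swap ⇒ 4 4 4 4 4 9 4
j stops at 3 (4), i stops at 2 (4); swap ⇒ 4 4 4 4 4 9 4
j stops at 2, i stops at 3; i≥j ⇒ return 2. arr=4 4 4 4 4 9 4

2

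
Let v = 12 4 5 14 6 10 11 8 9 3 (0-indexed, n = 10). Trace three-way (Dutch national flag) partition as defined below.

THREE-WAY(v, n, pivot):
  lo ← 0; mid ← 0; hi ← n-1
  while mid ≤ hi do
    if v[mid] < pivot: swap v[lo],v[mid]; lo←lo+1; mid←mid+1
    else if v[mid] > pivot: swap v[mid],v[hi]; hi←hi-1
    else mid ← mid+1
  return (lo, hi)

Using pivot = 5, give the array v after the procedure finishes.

3 4 5 6 10 11 8 9 14 12

pivot = 5; lo=0, mid=0, hi=9
v[mid]=12>5: swap v[0],v[9]; hi=8 → 3 4 5 14 6 10 11 8 9 12
v[mid]=3<5: swap v[0],v[0]; lo=1,mid=1 → 3 4 5 14 6 10 11 8 9 12
v[mid]=4<5: swap v[1],v[1]; lo=2,mid=2 → 3 4 5 14 6 10 11 8 9 12
v[mid]=5=5: mid=3
v[mid]=14>5: swap v[3],v[8]; hi=7 → 3 4 5 9 6 10 11 8 14 12
v[mid]=9>5: swap v[3],v[7]; hi=6 → 3 4 5 8 6 10 11 9 14 12
v[mid]=8>5: swap v[3],v[6]; hi=5 → 3 4 5 11 6 10 8 9 14 12
v[mid]=11>5: swap v[3],v[5]; hi=4 → 3 4 5 10 6 11 8 9 14 12
v[mid]=10>5: swap v[3],v[4]; hi=3 → 3 4 5 6 10 11 8 9 14 12
v[mid]=6>5: swap v[3],v[3]; hi=2 → 3 4 5 6 10 11 8 9 14 12
end: lo=2, hi=2; v = 3 4 5 6 10 11 8 9 14 12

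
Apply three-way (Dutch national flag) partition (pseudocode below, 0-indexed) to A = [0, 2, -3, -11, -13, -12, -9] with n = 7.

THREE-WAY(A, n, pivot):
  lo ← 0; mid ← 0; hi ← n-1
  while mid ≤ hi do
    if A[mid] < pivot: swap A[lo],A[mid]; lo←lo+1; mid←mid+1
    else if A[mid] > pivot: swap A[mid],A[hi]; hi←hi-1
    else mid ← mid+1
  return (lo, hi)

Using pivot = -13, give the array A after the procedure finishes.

lo=0 mid=0 hi=6
0>-13: swap(0,6), hi=5 ⇒ [-9, 2, -3, -11, -13, -12, 0]
-9>-13: swap(0,5), hi=4 ⇒ [-12, 2, -3, -11, -13, -9, 0]
-12>-13: swap(0,4), hi=3 ⇒ [-13, 2, -3, -11, -12, -9, 0]
-13=-13: mid=1
2>-13: swap(1,3), hi=2 ⇒ [-13, -11, -3, 2, -12, -9, 0]
-11>-13: swap(1,2), hi=1 ⇒ [-13, -3, -11, 2, -12, -9, 0]
-3>-13: swap(1,1), hi=0 ⇒ [-13, -3, -11, 2, -12, -9, 0]
done. lo=0 hi=0; A=[-13, -3, -11, 2, -12, -9, 0]

[-13, -3, -11, 2, -12, -9, 0]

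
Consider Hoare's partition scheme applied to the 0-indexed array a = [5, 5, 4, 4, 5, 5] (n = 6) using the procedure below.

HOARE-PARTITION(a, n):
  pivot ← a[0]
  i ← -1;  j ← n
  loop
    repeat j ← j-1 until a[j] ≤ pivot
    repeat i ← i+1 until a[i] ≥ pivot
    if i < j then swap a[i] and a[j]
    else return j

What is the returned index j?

3

pivot=5
j stops at 5 (5), i stops at 0 (5); swap ⇒ [5, 5, 4, 4, 5, 5]
j stops at 4 (5), i stops at 1 (5); swap ⇒ [5, 5, 4, 4, 5, 5]
j stops at 3, i stops at 4; i≥j ⇒ return 3. a=[5, 5, 4, 4, 5, 5]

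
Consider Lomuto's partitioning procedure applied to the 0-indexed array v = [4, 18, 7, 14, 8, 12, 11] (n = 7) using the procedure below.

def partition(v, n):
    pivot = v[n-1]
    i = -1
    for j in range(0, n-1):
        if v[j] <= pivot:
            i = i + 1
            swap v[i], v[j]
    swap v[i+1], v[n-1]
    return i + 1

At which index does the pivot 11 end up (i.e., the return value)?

pivot=11, i=-1
j=0: 4≤11, i=0, swap(0,0) ⇒ [4, 18, 7, 14, 8, 12, 11]
j=1: 18>11, skip
j=2: 7≤11, i=1, swap(1,2) ⇒ [4, 7, 18, 14, 8, 12, 11]
j=3: 14>11, skip
j=4: 8≤11, i=2, swap(2,4) ⇒ [4, 7, 8, 14, 18, 12, 11]
j=5: 12>11, skip
swap(3,6) ⇒ [4, 7, 8, 11, 18, 12, 14]; return 3

3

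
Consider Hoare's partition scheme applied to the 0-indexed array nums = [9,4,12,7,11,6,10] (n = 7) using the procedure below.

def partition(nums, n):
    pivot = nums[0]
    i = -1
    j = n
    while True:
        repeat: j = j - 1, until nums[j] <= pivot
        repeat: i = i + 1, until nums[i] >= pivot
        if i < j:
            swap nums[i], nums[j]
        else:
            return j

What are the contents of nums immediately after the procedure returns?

[6,4,7,12,11,9,10]

pivot=9
j stops at 5 (6), i stops at 0 (9); swap ⇒ [6,4,12,7,11,9,10]
j stops at 3 (7), i stops at 2 (12); swap ⇒ [6,4,7,12,11,9,10]
j stops at 2, i stops at 3; i≥j ⇒ return 2. nums=[6,4,7,12,11,9,10]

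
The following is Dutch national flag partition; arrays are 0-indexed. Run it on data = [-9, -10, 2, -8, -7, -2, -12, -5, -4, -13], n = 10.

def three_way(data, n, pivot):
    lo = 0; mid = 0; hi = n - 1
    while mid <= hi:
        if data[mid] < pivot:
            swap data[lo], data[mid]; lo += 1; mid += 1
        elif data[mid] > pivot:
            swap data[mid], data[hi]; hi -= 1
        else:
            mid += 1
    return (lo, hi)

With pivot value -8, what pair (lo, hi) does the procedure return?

(4, 4)

pivot = -8; lo=0, mid=0, hi=9
data[mid]=-9<-8: swap data[0],data[0]; lo=1,mid=1 → [-9, -10, 2, -8, -7, -2, -12, -5, -4, -13]
data[mid]=-10<-8: swap data[1],data[1]; lo=2,mid=2 → [-9, -10, 2, -8, -7, -2, -12, -5, -4, -13]
data[mid]=2>-8: swap data[2],data[9]; hi=8 → [-9, -10, -13, -8, -7, -2, -12, -5, -4, 2]
data[mid]=-13<-8: swap data[2],data[2]; lo=3,mid=3 → [-9, -10, -13, -8, -7, -2, -12, -5, -4, 2]
data[mid]=-8=-8: mid=4
data[mid]=-7>-8: swap data[4],data[8]; hi=7 → [-9, -10, -13, -8, -4, -2, -12, -5, -7, 2]
data[mid]=-4>-8: swap data[4],data[7]; hi=6 → [-9, -10, -13, -8, -5, -2, -12, -4, -7, 2]
data[mid]=-5>-8: swap data[4],data[6]; hi=5 → [-9, -10, -13, -8, -12, -2, -5, -4, -7, 2]
data[mid]=-12<-8: swap data[3],data[4]; lo=4,mid=5 → [-9, -10, -13, -12, -8, -2, -5, -4, -7, 2]
data[mid]=-2>-8: swap data[5],data[5]; hi=4 → [-9, -10, -13, -12, -8, -2, -5, -4, -7, 2]
end: lo=4, hi=4; data = [-9, -10, -13, -12, -8, -2, -5, -4, -7, 2]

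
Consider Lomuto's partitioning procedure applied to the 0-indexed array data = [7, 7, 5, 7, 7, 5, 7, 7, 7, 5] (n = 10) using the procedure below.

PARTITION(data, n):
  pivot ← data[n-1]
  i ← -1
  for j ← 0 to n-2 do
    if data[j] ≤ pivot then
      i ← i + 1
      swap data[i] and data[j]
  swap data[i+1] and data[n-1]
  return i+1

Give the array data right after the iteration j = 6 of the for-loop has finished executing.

[5, 5, 7, 7, 7, 7, 7, 7, 7, 5]

pivot=5, i=-1
j=0: 7>5, skip
j=1: 7>5, skip
j=2: 5≤5, i=0, swap(0,2) ⇒ [5, 7, 7, 7, 7, 5, 7, 7, 7, 5]
j=3: 7>5, skip
j=4: 7>5, skip
j=5: 5≤5, i=1, swap(1,5) ⇒ [5, 5, 7, 7, 7, 7, 7, 7, 7, 5]
j=6: 7>5, skip
(after j=6) data = [5, 5, 7, 7, 7, 7, 7, 7, 7, 5]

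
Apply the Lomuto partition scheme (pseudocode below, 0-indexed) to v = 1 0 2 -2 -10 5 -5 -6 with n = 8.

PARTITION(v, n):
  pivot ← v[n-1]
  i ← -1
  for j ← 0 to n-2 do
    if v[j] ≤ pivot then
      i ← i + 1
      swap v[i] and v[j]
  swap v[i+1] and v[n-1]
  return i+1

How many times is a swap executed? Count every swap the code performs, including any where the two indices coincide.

2

pivot = v[7] = -6; i = -1
j=0: v[0]=1 > -6 → no swap
j=1: v[1]=0 > -6 → no swap
j=2: v[2]=2 > -6 → no swap
j=3: v[3]=-2 > -6 → no swap
j=4: v[4]=-10 ≤ -6 → i=0, swap v[0],v[4] → -10 0 2 -2 1 5 -5 -6
j=5: v[5]=5 > -6 → no swap
j=6: v[6]=-5 > -6 → no swap
final swap v[1],v[7] → -10 -6 2 -2 1 5 -5 0; return 1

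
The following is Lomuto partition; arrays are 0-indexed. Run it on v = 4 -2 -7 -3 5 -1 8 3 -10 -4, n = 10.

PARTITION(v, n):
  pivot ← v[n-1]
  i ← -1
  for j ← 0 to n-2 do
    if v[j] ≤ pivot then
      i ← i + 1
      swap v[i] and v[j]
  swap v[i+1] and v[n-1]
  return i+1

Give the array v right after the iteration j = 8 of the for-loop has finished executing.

pivot = v[9] = -4; i = -1
j=0: v[0]=4 > -4 → no swap
j=1: v[1]=-2 > -4 → no swap
j=2: v[2]=-7 ≤ -4 → i=0, swap v[0],v[2] → -7 -2 4 -3 5 -1 8 3 -10 -4
j=3: v[3]=-3 > -4 → no swap
j=4: v[4]=5 > -4 → no swap
j=5: v[5]=-1 > -4 → no swap
j=6: v[6]=8 > -4 → no swap
j=7: v[7]=3 > -4 → no swap
j=8: v[8]=-10 ≤ -4 → i=1, swap v[1],v[8] → -7 -10 4 -3 5 -1 8 3 -2 -4
(after j=8) v = -7 -10 4 -3 5 -1 8 3 -2 -4

-7 -10 4 -3 5 -1 8 3 -2 -4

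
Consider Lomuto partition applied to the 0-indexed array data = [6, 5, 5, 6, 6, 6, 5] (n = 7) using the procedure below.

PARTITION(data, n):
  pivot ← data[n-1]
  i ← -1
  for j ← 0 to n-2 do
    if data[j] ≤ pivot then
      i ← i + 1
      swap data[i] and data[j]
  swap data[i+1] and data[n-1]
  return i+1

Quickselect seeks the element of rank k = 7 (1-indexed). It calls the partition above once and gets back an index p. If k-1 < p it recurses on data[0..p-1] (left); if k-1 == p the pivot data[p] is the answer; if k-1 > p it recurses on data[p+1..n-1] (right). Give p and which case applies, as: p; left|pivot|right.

2; right

pivot=5, i=-1
j=0: 6>5, skip
j=1: 5≤5, i=0, swap(0,1) ⇒ [5, 6, 5, 6, 6, 6, 5]
j=2: 5≤5, i=1, swap(1,2) ⇒ [5, 5, 6, 6, 6, 6, 5]
j=3: 6>5, skip
j=4: 6>5, skip
j=5: 6>5, skip
swap(2,6) ⇒ [5, 5, 5, 6, 6, 6, 6]; return 2
p = 2; k-1 = 6 > 2 ⇒ right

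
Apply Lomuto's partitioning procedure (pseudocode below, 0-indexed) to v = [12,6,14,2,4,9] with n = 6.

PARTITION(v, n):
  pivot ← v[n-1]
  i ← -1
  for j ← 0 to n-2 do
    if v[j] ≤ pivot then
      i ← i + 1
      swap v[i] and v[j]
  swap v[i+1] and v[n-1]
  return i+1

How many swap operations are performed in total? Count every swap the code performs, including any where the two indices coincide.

4

pivot=9, i=-1
j=0: 12>9, skip
j=1: 6≤9, i=0, swap(0,1) ⇒ [6,12,14,2,4,9]
j=2: 14>9, skip
j=3: 2≤9, i=1, swap(1,3) ⇒ [6,2,14,12,4,9]
j=4: 4≤9, i=2, swap(2,4) ⇒ [6,2,4,12,14,9]
swap(3,5) ⇒ [6,2,4,9,14,12]; return 3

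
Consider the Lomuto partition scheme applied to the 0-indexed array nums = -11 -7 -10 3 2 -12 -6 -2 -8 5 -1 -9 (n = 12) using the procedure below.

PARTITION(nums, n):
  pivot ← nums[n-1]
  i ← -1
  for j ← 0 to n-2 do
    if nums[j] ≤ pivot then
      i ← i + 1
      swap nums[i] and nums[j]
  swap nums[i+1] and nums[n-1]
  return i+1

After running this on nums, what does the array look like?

pivot=-9, i=-1
j=0: -11≤-9, i=0, swap(0,0) ⇒ -11 -7 -10 3 2 -12 -6 -2 -8 5 -1 -9
j=1: -7>-9, skip
j=2: -10≤-9, i=1, swap(1,2) ⇒ -11 -10 -7 3 2 -12 -6 -2 -8 5 -1 -9
j=3: 3>-9, skip
j=4: 2>-9, skip
j=5: -12≤-9, i=2, swap(2,5) ⇒ -11 -10 -12 3 2 -7 -6 -2 -8 5 -1 -9
j=6: -6>-9, skip
j=7: -2>-9, skip
j=8: -8>-9, skip
j=9: 5>-9, skip
j=10: -1>-9, skip
swap(3,11) ⇒ -11 -10 -12 -9 2 -7 -6 -2 -8 5 -1 3; return 3

-11 -10 -12 -9 2 -7 -6 -2 -8 5 -1 3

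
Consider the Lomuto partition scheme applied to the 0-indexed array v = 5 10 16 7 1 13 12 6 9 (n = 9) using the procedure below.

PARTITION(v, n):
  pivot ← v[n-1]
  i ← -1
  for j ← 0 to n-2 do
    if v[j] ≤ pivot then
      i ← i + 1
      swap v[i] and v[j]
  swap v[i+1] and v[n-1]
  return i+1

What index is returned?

4

pivot = v[8] = 9; i = -1
j=0: v[0]=5 ≤ 9 → i=0, swap v[0],v[0] (no change) → 5 10 16 7 1 13 12 6 9
j=1: v[1]=10 > 9 → no swap
j=2: v[2]=16 > 9 → no swap
j=3: v[3]=7 ≤ 9 → i=1, swap v[1],v[3] → 5 7 16 10 1 13 12 6 9
j=4: v[4]=1 ≤ 9 → i=2, swap v[2],v[4] → 5 7 1 10 16 13 12 6 9
j=5: v[5]=13 > 9 → no swap
j=6: v[6]=12 > 9 → no swap
j=7: v[7]=6 ≤ 9 → i=3, swap v[3],v[7] → 5 7 1 6 16 13 12 10 9
final swap v[4],v[8] → 5 7 1 6 9 13 12 10 16; return 4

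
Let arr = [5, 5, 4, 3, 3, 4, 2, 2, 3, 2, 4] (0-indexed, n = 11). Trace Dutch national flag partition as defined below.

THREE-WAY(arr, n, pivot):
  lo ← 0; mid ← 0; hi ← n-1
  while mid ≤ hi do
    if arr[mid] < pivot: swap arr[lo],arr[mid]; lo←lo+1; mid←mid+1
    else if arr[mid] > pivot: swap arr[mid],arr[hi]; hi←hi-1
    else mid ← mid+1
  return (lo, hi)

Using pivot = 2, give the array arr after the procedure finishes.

[2, 2, 2, 3, 4, 3, 4, 3, 5, 4, 5]

lo=0 mid=0 hi=10
5>2: swap(0,10), hi=9 ⇒ [4, 5, 4, 3, 3, 4, 2, 2, 3, 2, 5]
4>2: swap(0,9), hi=8 ⇒ [2, 5, 4, 3, 3, 4, 2, 2, 3, 4, 5]
2=2: mid=1
5>2: swap(1,8), hi=7 ⇒ [2, 3, 4, 3, 3, 4, 2, 2, 5, 4, 5]
3>2: swap(1,7), hi=6 ⇒ [2, 2, 4, 3, 3, 4, 2, 3, 5, 4, 5]
2=2: mid=2
4>2: swap(2,6), hi=5 ⇒ [2, 2, 2, 3, 3, 4, 4, 3, 5, 4, 5]
2=2: mid=3
3>2: swap(3,5), hi=4 ⇒ [2, 2, 2, 4, 3, 3, 4, 3, 5, 4, 5]
4>2: swap(3,4), hi=3 ⇒ [2, 2, 2, 3, 4, 3, 4, 3, 5, 4, 5]
3>2: swap(3,3), hi=2 ⇒ [2, 2, 2, 3, 4, 3, 4, 3, 5, 4, 5]
done. lo=0 hi=2; arr=[2, 2, 2, 3, 4, 3, 4, 3, 5, 4, 5]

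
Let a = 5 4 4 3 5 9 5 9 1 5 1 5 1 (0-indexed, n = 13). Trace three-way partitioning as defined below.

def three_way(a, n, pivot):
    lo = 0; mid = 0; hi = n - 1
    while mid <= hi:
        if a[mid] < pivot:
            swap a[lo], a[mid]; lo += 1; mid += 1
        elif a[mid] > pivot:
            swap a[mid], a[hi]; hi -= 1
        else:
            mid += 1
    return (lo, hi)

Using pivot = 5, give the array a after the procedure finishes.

4 4 3 1 1 1 5 5 5 5 5 9 9

pivot = 5; lo=0, mid=0, hi=12
a[mid]=5=5: mid=1
a[mid]=4<5: swap a[0],a[1]; lo=1,mid=2 → 4 5 4 3 5 9 5 9 1 5 1 5 1
a[mid]=4<5: swap a[1],a[2]; lo=2,mid=3 → 4 4 5 3 5 9 5 9 1 5 1 5 1
a[mid]=3<5: swap a[2],a[3]; lo=3,mid=4 → 4 4 3 5 5 9 5 9 1 5 1 5 1
a[mid]=5=5: mid=5
a[mid]=9>5: swap a[5],a[12]; hi=11 → 4 4 3 5 5 1 5 9 1 5 1 5 9
a[mid]=1<5: swap a[3],a[5]; lo=4,mid=6 → 4 4 3 1 5 5 5 9 1 5 1 5 9
a[mid]=5=5: mid=7
a[mid]=9>5: swap a[7],a[11]; hi=10 → 4 4 3 1 5 5 5 5 1 5 1 9 9
a[mid]=5=5: mid=8
a[mid]=1<5: swap a[4],a[8]; lo=5,mid=9 → 4 4 3 1 1 5 5 5 5 5 1 9 9
a[mid]=5=5: mid=10
a[mid]=1<5: swap a[5],a[10]; lo=6,mid=11 → 4 4 3 1 1 1 5 5 5 5 5 9 9
end: lo=6, hi=10; a = 4 4 3 1 1 1 5 5 5 5 5 9 9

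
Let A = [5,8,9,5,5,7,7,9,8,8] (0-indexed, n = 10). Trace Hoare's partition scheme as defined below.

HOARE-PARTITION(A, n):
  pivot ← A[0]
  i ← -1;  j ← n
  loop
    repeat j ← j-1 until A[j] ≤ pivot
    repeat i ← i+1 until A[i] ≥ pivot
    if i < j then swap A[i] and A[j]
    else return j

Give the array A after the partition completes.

[5,5,9,8,5,7,7,9,8,8]

pivot=5
j stops at 4 (5), i stops at 0 (5); swap ⇒ [5,8,9,5,5,7,7,9,8,8]
j stops at 3 (5), i stops at 1 (8); swap ⇒ [5,5,9,8,5,7,7,9,8,8]
j stops at 1, i stops at 2; i≥j ⇒ return 1. A=[5,5,9,8,5,7,7,9,8,8]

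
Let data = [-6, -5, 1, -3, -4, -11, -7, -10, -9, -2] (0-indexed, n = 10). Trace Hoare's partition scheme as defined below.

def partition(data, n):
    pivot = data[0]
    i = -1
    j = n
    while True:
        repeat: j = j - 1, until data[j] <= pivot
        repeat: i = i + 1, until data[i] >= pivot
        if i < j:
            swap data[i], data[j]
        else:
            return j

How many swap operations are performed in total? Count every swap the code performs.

4

pivot=-6
j stops at 8 (-9), i stops at 0 (-6); swap ⇒ [-9, -5, 1, -3, -4, -11, -7, -10, -6, -2]
j stops at 7 (-10), i stops at 1 (-5); swap ⇒ [-9, -10, 1, -3, -4, -11, -7, -5, -6, -2]
j stops at 6 (-7), i stops at 2 (1); swap ⇒ [-9, -10, -7, -3, -4, -11, 1, -5, -6, -2]
j stops at 5 (-11), i stops at 3 (-3); swap ⇒ [-9, -10, -7, -11, -4, -3, 1, -5, -6, -2]
j stops at 3, i stops at 4; i≥j ⇒ return 3. data=[-9, -10, -7, -11, -4, -3, 1, -5, -6, -2]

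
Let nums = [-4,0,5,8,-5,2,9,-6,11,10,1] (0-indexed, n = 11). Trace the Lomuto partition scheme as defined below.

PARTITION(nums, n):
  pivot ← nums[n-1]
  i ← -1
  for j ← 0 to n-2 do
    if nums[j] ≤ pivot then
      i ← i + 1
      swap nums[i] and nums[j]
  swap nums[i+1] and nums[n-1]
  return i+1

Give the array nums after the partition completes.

pivot=1, i=-1
j=0: -4≤1, i=0, swap(0,0) ⇒ [-4,0,5,8,-5,2,9,-6,11,10,1]
j=1: 0≤1, i=1, swap(1,1) ⇒ [-4,0,5,8,-5,2,9,-6,11,10,1]
j=2: 5>1, skip
j=3: 8>1, skip
j=4: -5≤1, i=2, swap(2,4) ⇒ [-4,0,-5,8,5,2,9,-6,11,10,1]
j=5: 2>1, skip
j=6: 9>1, skip
j=7: -6≤1, i=3, swap(3,7) ⇒ [-4,0,-5,-6,5,2,9,8,11,10,1]
j=8: 11>1, skip
j=9: 10>1, skip
swap(4,10) ⇒ [-4,0,-5,-6,1,2,9,8,11,10,5]; return 4

[-4,0,-5,-6,1,2,9,8,11,10,5]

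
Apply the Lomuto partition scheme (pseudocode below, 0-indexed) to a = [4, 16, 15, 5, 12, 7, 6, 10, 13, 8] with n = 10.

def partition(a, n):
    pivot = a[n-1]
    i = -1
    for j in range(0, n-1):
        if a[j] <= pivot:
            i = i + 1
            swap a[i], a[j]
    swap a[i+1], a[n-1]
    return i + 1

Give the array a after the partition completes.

[4, 5, 7, 6, 8, 15, 16, 10, 13, 12]

pivot=8, i=-1
j=0: 4≤8, i=0, swap(0,0) ⇒ [4, 16, 15, 5, 12, 7, 6, 10, 13, 8]
j=1: 16>8, skip
j=2: 15>8, skip
j=3: 5≤8, i=1, swap(1,3) ⇒ [4, 5, 15, 16, 12, 7, 6, 10, 13, 8]
j=4: 12>8, skip
j=5: 7≤8, i=2, swap(2,5) ⇒ [4, 5, 7, 16, 12, 15, 6, 10, 13, 8]
j=6: 6≤8, i=3, swap(3,6) ⇒ [4, 5, 7, 6, 12, 15, 16, 10, 13, 8]
j=7: 10>8, skip
j=8: 13>8, skip
swap(4,9) ⇒ [4, 5, 7, 6, 8, 15, 16, 10, 13, 12]; return 4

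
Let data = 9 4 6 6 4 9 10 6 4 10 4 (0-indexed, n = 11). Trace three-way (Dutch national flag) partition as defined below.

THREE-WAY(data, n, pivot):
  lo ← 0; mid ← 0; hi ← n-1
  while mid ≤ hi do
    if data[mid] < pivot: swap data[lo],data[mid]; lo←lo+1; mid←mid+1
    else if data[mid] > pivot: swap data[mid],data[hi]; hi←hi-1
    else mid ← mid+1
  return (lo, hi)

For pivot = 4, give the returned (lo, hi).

(0, 3)

lo=0 mid=0 hi=10
9>4: swap(0,10), hi=9 ⇒ 4 4 6 6 4 9 10 6 4 10 9
4=4: mid=1
4=4: mid=2
6>4: swap(2,9), hi=8 ⇒ 4 4 10 6 4 9 10 6 4 6 9
10>4: swap(2,8), hi=7 ⇒ 4 4 4 6 4 9 10 6 10 6 9
4=4: mid=3
6>4: swap(3,7), hi=6 ⇒ 4 4 4 6 4 9 10 6 10 6 9
6>4: swap(3,6), hi=5 ⇒ 4 4 4 10 4 9 6 6 10 6 9
10>4: swap(3,5), hi=4 ⇒ 4 4 4 9 4 10 6 6 10 6 9
9>4: swap(3,4), hi=3 ⇒ 4 4 4 4 9 10 6 6 10 6 9
4=4: mid=4
done. lo=0 hi=3; data=4 4 4 4 9 10 6 6 10 6 9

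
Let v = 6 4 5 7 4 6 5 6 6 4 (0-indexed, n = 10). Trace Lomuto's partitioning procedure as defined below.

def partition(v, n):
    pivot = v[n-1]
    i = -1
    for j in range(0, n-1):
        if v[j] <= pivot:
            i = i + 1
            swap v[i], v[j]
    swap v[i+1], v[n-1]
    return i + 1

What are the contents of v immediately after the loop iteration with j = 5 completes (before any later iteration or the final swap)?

4 4 5 7 6 6 5 6 6 4

pivot = v[9] = 4; i = -1
j=0: v[0]=6 > 4 → no swap
j=1: v[1]=4 ≤ 4 → i=0, swap v[0],v[1] → 4 6 5 7 4 6 5 6 6 4
j=2: v[2]=5 > 4 → no swap
j=3: v[3]=7 > 4 → no swap
j=4: v[4]=4 ≤ 4 → i=1, swap v[1],v[4] → 4 4 5 7 6 6 5 6 6 4
j=5: v[5]=6 > 4 → no swap
(after j=5) v = 4 4 5 7 6 6 5 6 6 4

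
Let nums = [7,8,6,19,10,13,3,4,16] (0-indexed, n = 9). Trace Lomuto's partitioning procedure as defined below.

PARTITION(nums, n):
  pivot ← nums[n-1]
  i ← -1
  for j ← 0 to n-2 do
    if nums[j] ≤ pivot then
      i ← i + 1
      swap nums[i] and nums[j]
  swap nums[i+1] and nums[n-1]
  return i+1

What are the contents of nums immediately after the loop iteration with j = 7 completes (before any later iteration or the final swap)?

pivot = nums[8] = 16; i = -1
j=0: nums[0]=7 ≤ 16 → i=0, swap nums[0],nums[0] (no change) → [7,8,6,19,10,13,3,4,16]
j=1: nums[1]=8 ≤ 16 → i=1, swap nums[1],nums[1] (no change) → [7,8,6,19,10,13,3,4,16]
j=2: nums[2]=6 ≤ 16 → i=2, swap nums[2],nums[2] (no change) → [7,8,6,19,10,13,3,4,16]
j=3: nums[3]=19 > 16 → no swap
j=4: nums[4]=10 ≤ 16 → i=3, swap nums[3],nums[4] → [7,8,6,10,19,13,3,4,16]
j=5: nums[5]=13 ≤ 16 → i=4, swap nums[4],nums[5] → [7,8,6,10,13,19,3,4,16]
j=6: nums[6]=3 ≤ 16 → i=5, swap nums[5],nums[6] → [7,8,6,10,13,3,19,4,16]
j=7: nums[7]=4 ≤ 16 → i=6, swap nums[6],nums[7] → [7,8,6,10,13,3,4,19,16]
(after j=7) nums = [7,8,6,10,13,3,4,19,16]

[7,8,6,10,13,3,4,19,16]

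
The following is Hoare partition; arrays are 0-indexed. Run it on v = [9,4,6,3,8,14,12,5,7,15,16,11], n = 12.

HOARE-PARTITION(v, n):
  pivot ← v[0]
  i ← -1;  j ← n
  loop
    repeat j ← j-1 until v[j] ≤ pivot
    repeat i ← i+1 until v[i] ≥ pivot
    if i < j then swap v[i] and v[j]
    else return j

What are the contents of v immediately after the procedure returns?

pivot = v[0] = 9; i = -1, j = 12
j→8 (v[8]=7≤9), i→0 (v[0]=9≥9); i<j, swap → [7,4,6,3,8,14,12,5,9,15,16,11]
j→7 (v[7]=5≤9), i→5 (v[5]=14≥9); i<j, swap → [7,4,6,3,8,5,12,14,9,15,16,11]
j→5, i→6; i≥j, return j=5. v = [7,4,6,3,8,5,12,14,9,15,16,11]

[7,4,6,3,8,5,12,14,9,15,16,11]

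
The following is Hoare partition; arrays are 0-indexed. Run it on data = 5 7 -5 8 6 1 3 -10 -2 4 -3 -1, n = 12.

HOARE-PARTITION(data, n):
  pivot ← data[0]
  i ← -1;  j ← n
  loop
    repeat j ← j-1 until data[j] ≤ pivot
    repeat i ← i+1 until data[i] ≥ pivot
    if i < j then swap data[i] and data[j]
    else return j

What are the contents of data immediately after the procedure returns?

pivot=5
j stops at 11 (-1), i stops at 0 (5); swap ⇒ -1 7 -5 8 6 1 3 -10 -2 4 -3 5
j stops at 10 (-3), i stops at 1 (7); swap ⇒ -1 -3 -5 8 6 1 3 -10 -2 4 7 5
j stops at 9 (4), i stops at 3 (8); swap ⇒ -1 -3 -5 4 6 1 3 -10 -2 8 7 5
j stops at 8 (-2), i stops at 4 (6); swap ⇒ -1 -3 -5 4 -2 1 3 -10 6 8 7 5
j stops at 7, i stops at 8; i≥j ⇒ return 7. data=-1 -3 -5 4 -2 1 3 -10 6 8 7 5

-1 -3 -5 4 -2 1 3 -10 6 8 7 5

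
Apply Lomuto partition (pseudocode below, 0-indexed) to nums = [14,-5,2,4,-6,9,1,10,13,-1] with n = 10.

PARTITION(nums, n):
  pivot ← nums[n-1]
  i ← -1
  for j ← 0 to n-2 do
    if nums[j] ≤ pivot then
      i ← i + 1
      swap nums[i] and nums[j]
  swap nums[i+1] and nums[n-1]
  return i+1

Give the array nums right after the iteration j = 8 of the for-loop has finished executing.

[-5,-6,2,4,14,9,1,10,13,-1]

pivot=-1, i=-1
j=0: 14>-1, skip
j=1: -5≤-1, i=0, swap(0,1) ⇒ [-5,14,2,4,-6,9,1,10,13,-1]
j=2: 2>-1, skip
j=3: 4>-1, skip
j=4: -6≤-1, i=1, swap(1,4) ⇒ [-5,-6,2,4,14,9,1,10,13,-1]
j=5: 9>-1, skip
j=6: 1>-1, skip
j=7: 10>-1, skip
j=8: 13>-1, skip
(after j=8) nums = [-5,-6,2,4,14,9,1,10,13,-1]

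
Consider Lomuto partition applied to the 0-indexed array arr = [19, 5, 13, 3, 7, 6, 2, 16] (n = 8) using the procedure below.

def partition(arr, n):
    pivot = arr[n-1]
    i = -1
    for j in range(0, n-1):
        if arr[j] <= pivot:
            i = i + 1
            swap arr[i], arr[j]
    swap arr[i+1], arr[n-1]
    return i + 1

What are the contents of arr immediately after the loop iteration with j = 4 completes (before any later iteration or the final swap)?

pivot=16, i=-1
j=0: 19>16, skip
j=1: 5≤16, i=0, swap(0,1) ⇒ [5, 19, 13, 3, 7, 6, 2, 16]
j=2: 13≤16, i=1, swap(1,2) ⇒ [5, 13, 19, 3, 7, 6, 2, 16]
j=3: 3≤16, i=2, swap(2,3) ⇒ [5, 13, 3, 19, 7, 6, 2, 16]
j=4: 7≤16, i=3, swap(3,4) ⇒ [5, 13, 3, 7, 19, 6, 2, 16]
(after j=4) arr = [5, 13, 3, 7, 19, 6, 2, 16]

[5, 13, 3, 7, 19, 6, 2, 16]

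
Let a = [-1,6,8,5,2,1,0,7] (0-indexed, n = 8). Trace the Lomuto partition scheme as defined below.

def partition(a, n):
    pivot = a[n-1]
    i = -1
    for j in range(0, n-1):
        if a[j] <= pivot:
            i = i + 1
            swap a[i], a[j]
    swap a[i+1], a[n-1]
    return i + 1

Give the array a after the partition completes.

[-1,6,5,2,1,0,7,8]

pivot=7, i=-1
j=0: -1≤7, i=0, swap(0,0) ⇒ [-1,6,8,5,2,1,0,7]
j=1: 6≤7, i=1, swap(1,1) ⇒ [-1,6,8,5,2,1,0,7]
j=2: 8>7, skip
j=3: 5≤7, i=2, swap(2,3) ⇒ [-1,6,5,8,2,1,0,7]
j=4: 2≤7, i=3, swap(3,4) ⇒ [-1,6,5,2,8,1,0,7]
j=5: 1≤7, i=4, swap(4,5) ⇒ [-1,6,5,2,1,8,0,7]
j=6: 0≤7, i=5, swap(5,6) ⇒ [-1,6,5,2,1,0,8,7]
swap(6,7) ⇒ [-1,6,5,2,1,0,7,8]; return 6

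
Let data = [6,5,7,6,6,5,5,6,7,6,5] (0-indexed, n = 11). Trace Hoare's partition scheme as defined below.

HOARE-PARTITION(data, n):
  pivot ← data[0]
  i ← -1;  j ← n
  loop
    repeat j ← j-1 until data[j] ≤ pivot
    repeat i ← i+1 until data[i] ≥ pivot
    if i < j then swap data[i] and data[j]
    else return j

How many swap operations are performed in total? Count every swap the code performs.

4

pivot=6
j stops at 10 (5), i stops at 0 (6); swap ⇒ [5,5,7,6,6,5,5,6,7,6,6]
j stops at 9 (6), i stops at 2 (7); swap ⇒ [5,5,6,6,6,5,5,6,7,7,6]
j stops at 7 (6), i stops at 3 (6); swap ⇒ [5,5,6,6,6,5,5,6,7,7,6]
j stops at 6 (5), i stops at 4 (6); swap ⇒ [5,5,6,6,5,5,6,6,7,7,6]
j stops at 5, i stops at 6; i≥j ⇒ return 5. data=[5,5,6,6,5,5,6,6,7,7,6]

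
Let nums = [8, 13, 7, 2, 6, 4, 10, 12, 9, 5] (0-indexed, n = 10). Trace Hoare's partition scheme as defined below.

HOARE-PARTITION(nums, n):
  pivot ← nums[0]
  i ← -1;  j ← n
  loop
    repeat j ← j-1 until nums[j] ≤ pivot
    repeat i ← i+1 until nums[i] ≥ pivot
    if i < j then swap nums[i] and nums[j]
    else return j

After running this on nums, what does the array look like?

[5, 4, 7, 2, 6, 13, 10, 12, 9, 8]

pivot = nums[0] = 8; i = -1, j = 10
j→9 (nums[9]=5≤8), i→0 (nums[0]=8≥8); i<j, swap → [5, 13, 7, 2, 6, 4, 10, 12, 9, 8]
j→5 (nums[5]=4≤8), i→1 (nums[1]=13≥8); i<j, swap → [5, 4, 7, 2, 6, 13, 10, 12, 9, 8]
j→4, i→5; i≥j, return j=4. nums = [5, 4, 7, 2, 6, 13, 10, 12, 9, 8]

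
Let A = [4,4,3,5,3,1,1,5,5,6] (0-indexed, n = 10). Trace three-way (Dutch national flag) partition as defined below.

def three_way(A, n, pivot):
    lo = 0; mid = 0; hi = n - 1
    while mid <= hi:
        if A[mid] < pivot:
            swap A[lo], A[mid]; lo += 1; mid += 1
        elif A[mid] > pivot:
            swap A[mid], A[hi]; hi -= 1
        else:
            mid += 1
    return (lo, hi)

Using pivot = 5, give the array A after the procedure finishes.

[4,4,3,3,1,1,5,5,5,6]

pivot = 5; lo=0, mid=0, hi=9
A[mid]=4<5: swap A[0],A[0]; lo=1,mid=1 → [4,4,3,5,3,1,1,5,5,6]
A[mid]=4<5: swap A[1],A[1]; lo=2,mid=2 → [4,4,3,5,3,1,1,5,5,6]
A[mid]=3<5: swap A[2],A[2]; lo=3,mid=3 → [4,4,3,5,3,1,1,5,5,6]
A[mid]=5=5: mid=4
A[mid]=3<5: swap A[3],A[4]; lo=4,mid=5 → [4,4,3,3,5,1,1,5,5,6]
A[mid]=1<5: swap A[4],A[5]; lo=5,mid=6 → [4,4,3,3,1,5,1,5,5,6]
A[mid]=1<5: swap A[5],A[6]; lo=6,mid=7 → [4,4,3,3,1,1,5,5,5,6]
A[mid]=5=5: mid=8
A[mid]=5=5: mid=9
A[mid]=6>5: swap A[9],A[9]; hi=8 → [4,4,3,3,1,1,5,5,5,6]
end: lo=6, hi=8; A = [4,4,3,3,1,1,5,5,5,6]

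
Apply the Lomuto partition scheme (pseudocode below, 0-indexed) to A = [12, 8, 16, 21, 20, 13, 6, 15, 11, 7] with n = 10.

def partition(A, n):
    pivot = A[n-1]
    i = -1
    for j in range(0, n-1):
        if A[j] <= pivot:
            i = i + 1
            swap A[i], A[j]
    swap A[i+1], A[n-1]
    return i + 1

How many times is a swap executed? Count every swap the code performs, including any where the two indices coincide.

pivot = A[9] = 7; i = -1
j=0: A[0]=12 > 7 → no swap
j=1: A[1]=8 > 7 → no swap
j=2: A[2]=16 > 7 → no swap
j=3: A[3]=21 > 7 → no swap
j=4: A[4]=20 > 7 → no swap
j=5: A[5]=13 > 7 → no swap
j=6: A[6]=6 ≤ 7 → i=0, swap A[0],A[6] → [6, 8, 16, 21, 20, 13, 12, 15, 11, 7]
j=7: A[7]=15 > 7 → no swap
j=8: A[8]=11 > 7 → no swap
final swap A[1],A[9] → [6, 7, 16, 21, 20, 13, 12, 15, 11, 8]; return 1

2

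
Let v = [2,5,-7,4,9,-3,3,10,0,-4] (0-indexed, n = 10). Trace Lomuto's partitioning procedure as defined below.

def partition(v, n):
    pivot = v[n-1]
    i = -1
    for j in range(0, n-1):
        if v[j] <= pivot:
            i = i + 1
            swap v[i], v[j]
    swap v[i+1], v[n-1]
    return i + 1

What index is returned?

1

pivot = v[9] = -4; i = -1
j=0: v[0]=2 > -4 → no swap
j=1: v[1]=5 > -4 → no swap
j=2: v[2]=-7 ≤ -4 → i=0, swap v[0],v[2] → [-7,5,2,4,9,-3,3,10,0,-4]
j=3: v[3]=4 > -4 → no swap
j=4: v[4]=9 > -4 → no swap
j=5: v[5]=-3 > -4 → no swap
j=6: v[6]=3 > -4 → no swap
j=7: v[7]=10 > -4 → no swap
j=8: v[8]=0 > -4 → no swap
final swap v[1],v[9] → [-7,-4,2,4,9,-3,3,10,0,5]; return 1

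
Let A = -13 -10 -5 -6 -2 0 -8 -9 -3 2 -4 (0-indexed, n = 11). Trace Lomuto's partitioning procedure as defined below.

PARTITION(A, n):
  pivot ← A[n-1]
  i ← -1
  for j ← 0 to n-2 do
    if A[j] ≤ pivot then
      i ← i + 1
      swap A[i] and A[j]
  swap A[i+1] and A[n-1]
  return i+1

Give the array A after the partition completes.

-13 -10 -5 -6 -8 -9 -4 0 -3 2 -2

pivot = A[10] = -4; i = -1
j=0: A[0]=-13 ≤ -4 → i=0, swap A[0],A[0] (no change) → -13 -10 -5 -6 -2 0 -8 -9 -3 2 -4
j=1: A[1]=-10 ≤ -4 → i=1, swap A[1],A[1] (no change) → -13 -10 -5 -6 -2 0 -8 -9 -3 2 -4
j=2: A[2]=-5 ≤ -4 → i=2, swap A[2],A[2] (no change) → -13 -10 -5 -6 -2 0 -8 -9 -3 2 -4
j=3: A[3]=-6 ≤ -4 → i=3, swap A[3],A[3] (no change) → -13 -10 -5 -6 -2 0 -8 -9 -3 2 -4
j=4: A[4]=-2 > -4 → no swap
j=5: A[5]=0 > -4 → no swap
j=6: A[6]=-8 ≤ -4 → i=4, swap A[4],A[6] → -13 -10 -5 -6 -8 0 -2 -9 -3 2 -4
j=7: A[7]=-9 ≤ -4 → i=5, swap A[5],A[7] → -13 -10 -5 -6 -8 -9 -2 0 -3 2 -4
j=8: A[8]=-3 > -4 → no swap
j=9: A[9]=2 > -4 → no swap
final swap A[6],A[10] → -13 -10 -5 -6 -8 -9 -4 0 -3 2 -2; return 6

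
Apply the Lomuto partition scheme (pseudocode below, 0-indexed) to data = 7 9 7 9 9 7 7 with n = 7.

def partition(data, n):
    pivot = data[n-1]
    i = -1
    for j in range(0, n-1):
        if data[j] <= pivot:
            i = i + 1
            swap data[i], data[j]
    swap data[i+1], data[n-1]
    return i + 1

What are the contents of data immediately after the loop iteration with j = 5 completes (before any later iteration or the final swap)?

7 7 7 9 9 9 7

pivot=7, i=-1
j=0: 7≤7, i=0, swap(0,0) ⇒ 7 9 7 9 9 7 7
j=1: 9>7, skip
j=2: 7≤7, i=1, swap(1,2) ⇒ 7 7 9 9 9 7 7
j=3: 9>7, skip
j=4: 9>7, skip
j=5: 7≤7, i=2, swap(2,5) ⇒ 7 7 7 9 9 9 7
(after j=5) data = 7 7 7 9 9 9 7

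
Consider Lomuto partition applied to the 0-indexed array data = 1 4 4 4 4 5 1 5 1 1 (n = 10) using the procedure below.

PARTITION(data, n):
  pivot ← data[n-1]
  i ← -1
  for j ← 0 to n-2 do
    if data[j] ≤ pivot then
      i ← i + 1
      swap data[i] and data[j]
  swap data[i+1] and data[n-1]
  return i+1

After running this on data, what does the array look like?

pivot=1, i=-1
j=0: 1≤1, i=0, swap(0,0) ⇒ 1 4 4 4 4 5 1 5 1 1
j=1: 4>1, skip
j=2: 4>1, skip
j=3: 4>1, skip
j=4: 4>1, skip
j=5: 5>1, skip
j=6: 1≤1, i=1, swap(1,6) ⇒ 1 1 4 4 4 5 4 5 1 1
j=7: 5>1, skip
j=8: 1≤1, i=2, swap(2,8) ⇒ 1 1 1 4 4 5 4 5 4 1
swap(3,9) ⇒ 1 1 1 1 4 5 4 5 4 4; return 3

1 1 1 1 4 5 4 5 4 4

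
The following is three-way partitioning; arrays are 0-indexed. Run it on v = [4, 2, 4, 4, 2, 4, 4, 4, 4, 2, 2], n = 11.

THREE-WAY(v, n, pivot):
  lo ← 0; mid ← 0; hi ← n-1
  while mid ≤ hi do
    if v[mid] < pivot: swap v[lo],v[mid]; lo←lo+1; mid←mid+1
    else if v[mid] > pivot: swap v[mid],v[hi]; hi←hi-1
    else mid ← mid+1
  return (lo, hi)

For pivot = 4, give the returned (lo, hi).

(4, 10)

pivot = 4; lo=0, mid=0, hi=10
v[mid]=4=4: mid=1
v[mid]=2<4: swap v[0],v[1]; lo=1,mid=2 → [2, 4, 4, 4, 2, 4, 4, 4, 4, 2, 2]
v[mid]=4=4: mid=3
v[mid]=4=4: mid=4
v[mid]=2<4: swap v[1],v[4]; lo=2,mid=5 → [2, 2, 4, 4, 4, 4, 4, 4, 4, 2, 2]
v[mid]=4=4: mid=6
v[mid]=4=4: mid=7
v[mid]=4=4: mid=8
v[mid]=4=4: mid=9
v[mid]=2<4: swap v[2],v[9]; lo=3,mid=10 → [2, 2, 2, 4, 4, 4, 4, 4, 4, 4, 2]
v[mid]=2<4: swap v[3],v[10]; lo=4,mid=11 → [2, 2, 2, 2, 4, 4, 4, 4, 4, 4, 4]
end: lo=4, hi=10; v = [2, 2, 2, 2, 4, 4, 4, 4, 4, 4, 4]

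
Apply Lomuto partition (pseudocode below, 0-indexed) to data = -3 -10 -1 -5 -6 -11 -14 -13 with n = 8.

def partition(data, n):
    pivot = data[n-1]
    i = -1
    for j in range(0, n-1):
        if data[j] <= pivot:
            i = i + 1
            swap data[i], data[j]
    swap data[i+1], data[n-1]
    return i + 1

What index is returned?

pivot=-13, i=-1
j=0: -3>-13, skip
j=1: -10>-13, skip
j=2: -1>-13, skip
j=3: -5>-13, skip
j=4: -6>-13, skip
j=5: -11>-13, skip
j=6: -14≤-13, i=0, swap(0,6) ⇒ -14 -10 -1 -5 -6 -11 -3 -13
swap(1,7) ⇒ -14 -13 -1 -5 -6 -11 -3 -10; return 1

1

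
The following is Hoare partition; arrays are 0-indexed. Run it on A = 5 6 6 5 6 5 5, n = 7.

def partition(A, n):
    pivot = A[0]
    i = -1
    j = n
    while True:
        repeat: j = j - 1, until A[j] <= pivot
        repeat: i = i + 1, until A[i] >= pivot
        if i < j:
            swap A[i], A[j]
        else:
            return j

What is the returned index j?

2

pivot = A[0] = 5; i = -1, j = 7
j→6 (A[6]=5≤5), i→0 (A[0]=5≥5); i<j, swap → 5 6 6 5 6 5 5
j→5 (A[5]=5≤5), i→1 (A[1]=6≥5); i<j, swap → 5 5 6 5 6 6 5
j→3 (A[3]=5≤5), i→2 (A[2]=6≥5); i<j, swap → 5 5 5 6 6 6 5
j→2, i→3; i≥j, return j=2. A = 5 5 5 6 6 6 5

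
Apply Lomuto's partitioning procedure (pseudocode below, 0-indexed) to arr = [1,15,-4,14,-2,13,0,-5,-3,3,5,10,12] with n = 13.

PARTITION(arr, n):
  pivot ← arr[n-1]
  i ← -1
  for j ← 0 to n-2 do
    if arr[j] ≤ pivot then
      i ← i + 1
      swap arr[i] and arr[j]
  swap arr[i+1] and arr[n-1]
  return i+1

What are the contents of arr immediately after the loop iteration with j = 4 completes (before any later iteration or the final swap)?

[1,-4,-2,14,15,13,0,-5,-3,3,5,10,12]

pivot=12, i=-1
j=0: 1≤12, i=0, swap(0,0) ⇒ [1,15,-4,14,-2,13,0,-5,-3,3,5,10,12]
j=1: 15>12, skip
j=2: -4≤12, i=1, swap(1,2) ⇒ [1,-4,15,14,-2,13,0,-5,-3,3,5,10,12]
j=3: 14>12, skip
j=4: -2≤12, i=2, swap(2,4) ⇒ [1,-4,-2,14,15,13,0,-5,-3,3,5,10,12]
(after j=4) arr = [1,-4,-2,14,15,13,0,-5,-3,3,5,10,12]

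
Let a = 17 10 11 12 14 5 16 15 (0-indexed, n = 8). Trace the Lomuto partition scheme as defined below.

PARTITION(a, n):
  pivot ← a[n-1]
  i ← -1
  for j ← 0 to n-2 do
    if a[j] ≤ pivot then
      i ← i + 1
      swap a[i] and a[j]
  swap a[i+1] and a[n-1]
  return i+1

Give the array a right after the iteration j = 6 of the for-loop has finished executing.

10 11 12 14 5 17 16 15

pivot=15, i=-1
j=0: 17>15, skip
j=1: 10≤15, i=0, swap(0,1) ⇒ 10 17 11 12 14 5 16 15
j=2: 11≤15, i=1, swap(1,2) ⇒ 10 11 17 12 14 5 16 15
j=3: 12≤15, i=2, swap(2,3) ⇒ 10 11 12 17 14 5 16 15
j=4: 14≤15, i=3, swap(3,4) ⇒ 10 11 12 14 17 5 16 15
j=5: 5≤15, i=4, swap(4,5) ⇒ 10 11 12 14 5 17 16 15
j=6: 16>15, skip
(after j=6) a = 10 11 12 14 5 17 16 15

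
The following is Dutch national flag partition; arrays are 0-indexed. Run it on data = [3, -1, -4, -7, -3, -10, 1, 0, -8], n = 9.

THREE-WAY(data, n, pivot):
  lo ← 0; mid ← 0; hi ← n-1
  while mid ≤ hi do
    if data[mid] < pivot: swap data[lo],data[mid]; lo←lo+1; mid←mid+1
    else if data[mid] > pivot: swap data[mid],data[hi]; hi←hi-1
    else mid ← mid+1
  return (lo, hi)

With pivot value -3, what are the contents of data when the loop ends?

pivot = -3; lo=0, mid=0, hi=8
data[mid]=3>-3: swap data[0],data[8]; hi=7 → [-8, -1, -4, -7, -3, -10, 1, 0, 3]
data[mid]=-8<-3: swap data[0],data[0]; lo=1,mid=1 → [-8, -1, -4, -7, -3, -10, 1, 0, 3]
data[mid]=-1>-3: swap data[1],data[7]; hi=6 → [-8, 0, -4, -7, -3, -10, 1, -1, 3]
data[mid]=0>-3: swap data[1],data[6]; hi=5 → [-8, 1, -4, -7, -3, -10, 0, -1, 3]
data[mid]=1>-3: swap data[1],data[5]; hi=4 → [-8, -10, -4, -7, -3, 1, 0, -1, 3]
data[mid]=-10<-3: swap data[1],data[1]; lo=2,mid=2 → [-8, -10, -4, -7, -3, 1, 0, -1, 3]
data[mid]=-4<-3: swap data[2],data[2]; lo=3,mid=3 → [-8, -10, -4, -7, -3, 1, 0, -1, 3]
data[mid]=-7<-3: swap data[3],data[3]; lo=4,mid=4 → [-8, -10, -4, -7, -3, 1, 0, -1, 3]
data[mid]=-3=-3: mid=5
end: lo=4, hi=4; data = [-8, -10, -4, -7, -3, 1, 0, -1, 3]

[-8, -10, -4, -7, -3, 1, 0, -1, 3]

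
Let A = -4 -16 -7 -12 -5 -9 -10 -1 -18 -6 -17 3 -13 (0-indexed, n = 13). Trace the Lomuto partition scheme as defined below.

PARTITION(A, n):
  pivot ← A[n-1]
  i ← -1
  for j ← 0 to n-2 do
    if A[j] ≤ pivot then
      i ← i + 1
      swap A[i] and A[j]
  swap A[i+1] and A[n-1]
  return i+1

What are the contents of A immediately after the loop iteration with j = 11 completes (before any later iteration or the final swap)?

pivot=-13, i=-1
j=0: -4>-13, skip
j=1: -16≤-13, i=0, swap(0,1) ⇒ -16 -4 -7 -12 -5 -9 -10 -1 -18 -6 -17 3 -13
j=2: -7>-13, skip
j=3: -12>-13, skip
j=4: -5>-13, skip
j=5: -9>-13, skip
j=6: -10>-13, skip
j=7: -1>-13, skip
j=8: -18≤-13, i=1, swap(1,8) ⇒ -16 -18 -7 -12 -5 -9 -10 -1 -4 -6 -17 3 -13
j=9: -6>-13, skip
j=10: -17≤-13, i=2, swap(2,10) ⇒ -16 -18 -17 -12 -5 -9 -10 -1 -4 -6 -7 3 -13
j=11: 3>-13, skip
(after j=11) A = -16 -18 -17 -12 -5 -9 -10 -1 -4 -6 -7 3 -13

-16 -18 -17 -12 -5 -9 -10 -1 -4 -6 -7 3 -13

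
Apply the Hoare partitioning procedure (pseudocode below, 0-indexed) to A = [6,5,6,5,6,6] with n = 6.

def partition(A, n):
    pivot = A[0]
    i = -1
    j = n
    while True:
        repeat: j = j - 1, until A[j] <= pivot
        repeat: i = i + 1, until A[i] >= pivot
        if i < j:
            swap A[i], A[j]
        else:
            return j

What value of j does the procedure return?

3

pivot=6
j stops at 5 (6), i stops at 0 (6); swap ⇒ [6,5,6,5,6,6]
j stops at 4 (6), i stops at 2 (6); swap ⇒ [6,5,6,5,6,6]
j stops at 3, i stops at 4; i≥j ⇒ return 3. A=[6,5,6,5,6,6]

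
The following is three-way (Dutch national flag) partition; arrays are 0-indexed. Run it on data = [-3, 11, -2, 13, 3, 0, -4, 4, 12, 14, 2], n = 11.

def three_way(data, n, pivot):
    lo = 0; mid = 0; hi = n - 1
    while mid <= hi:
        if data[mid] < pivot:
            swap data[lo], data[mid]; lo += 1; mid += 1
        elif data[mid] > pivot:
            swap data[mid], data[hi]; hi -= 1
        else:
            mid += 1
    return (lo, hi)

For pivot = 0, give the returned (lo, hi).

(3, 3)

lo=0 mid=0 hi=10
-3<0: swap(0,0), lo=1 mid=1 ⇒ [-3, 11, -2, 13, 3, 0, -4, 4, 12, 14, 2]
11>0: swap(1,10), hi=9 ⇒ [-3, 2, -2, 13, 3, 0, -4, 4, 12, 14, 11]
2>0: swap(1,9), hi=8 ⇒ [-3, 14, -2, 13, 3, 0, -4, 4, 12, 2, 11]
14>0: swap(1,8), hi=7 ⇒ [-3, 12, -2, 13, 3, 0, -4, 4, 14, 2, 11]
12>0: swap(1,7), hi=6 ⇒ [-3, 4, -2, 13, 3, 0, -4, 12, 14, 2, 11]
4>0: swap(1,6), hi=5 ⇒ [-3, -4, -2, 13, 3, 0, 4, 12, 14, 2, 11]
-4<0: swap(1,1), lo=2 mid=2 ⇒ [-3, -4, -2, 13, 3, 0, 4, 12, 14, 2, 11]
-2<0: swap(2,2), lo=3 mid=3 ⇒ [-3, -4, -2, 13, 3, 0, 4, 12, 14, 2, 11]
13>0: swap(3,5), hi=4 ⇒ [-3, -4, -2, 0, 3, 13, 4, 12, 14, 2, 11]
0=0: mid=4
3>0: swap(4,4), hi=3 ⇒ [-3, -4, -2, 0, 3, 13, 4, 12, 14, 2, 11]
done. lo=3 hi=3; data=[-3, -4, -2, 0, 3, 13, 4, 12, 14, 2, 11]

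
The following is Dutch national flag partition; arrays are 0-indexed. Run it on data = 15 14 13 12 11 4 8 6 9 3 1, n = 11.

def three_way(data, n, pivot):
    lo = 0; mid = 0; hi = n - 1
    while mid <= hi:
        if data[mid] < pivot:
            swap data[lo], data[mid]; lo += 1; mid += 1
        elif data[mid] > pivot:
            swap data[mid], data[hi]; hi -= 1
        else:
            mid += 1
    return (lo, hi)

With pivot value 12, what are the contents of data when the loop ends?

1 3 9 11 4 8 6 12 13 14 15

lo=0 mid=0 hi=10
15>12: swap(0,10), hi=9 ⇒ 1 14 13 12 11 4 8 6 9 3 15
1<12: swap(0,0), lo=1 mid=1 ⇒ 1 14 13 12 11 4 8 6 9 3 15
14>12: swap(1,9), hi=8 ⇒ 1 3 13 12 11 4 8 6 9 14 15
3<12: swap(1,1), lo=2 mid=2 ⇒ 1 3 13 12 11 4 8 6 9 14 15
13>12: swap(2,8), hi=7 ⇒ 1 3 9 12 11 4 8 6 13 14 15
9<12: swap(2,2), lo=3 mid=3 ⇒ 1 3 9 12 11 4 8 6 13 14 15
12=12: mid=4
11<12: swap(3,4), lo=4 mid=5 ⇒ 1 3 9 11 12 4 8 6 13 14 15
4<12: swap(4,5), lo=5 mid=6 ⇒ 1 3 9 11 4 12 8 6 13 14 15
8<12: swap(5,6), lo=6 mid=7 ⇒ 1 3 9 11 4 8 12 6 13 14 15
6<12: swap(6,7), lo=7 mid=8 ⇒ 1 3 9 11 4 8 6 12 13 14 15
done. lo=7 hi=7; data=1 3 9 11 4 8 6 12 13 14 15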